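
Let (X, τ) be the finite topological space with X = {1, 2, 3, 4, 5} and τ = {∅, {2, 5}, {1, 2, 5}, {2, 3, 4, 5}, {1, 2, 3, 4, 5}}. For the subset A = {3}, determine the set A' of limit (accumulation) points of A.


A' = {4}

For each x ∈ X, list the open sets U ∈ τ with x ∈ U, then check whether U ∩ (A ∖ {x}) ≠ ∅ for every such U.
  x = 1: open {1, 2, 5} ∋ x has {1, 2, 5} ∩ (A ∖ {1}) = ∅, so x is NOT a limit point.
  x = 2: open {2, 5} ∋ x has {2, 5} ∩ (A ∖ {2}) = ∅, so x is NOT a limit point.
  x = 3: open {2, 3, 4, 5} ∋ x has {2, 3, 4, 5} ∩ (A ∖ {3}) = ∅, so x is NOT a limit point.
  x = 4: opens ∋ x are {2, 3, 4, 5}, {1, 2, 3, 4, 5}; each meets A ∖ {4}, so x IS a limit point.
  x = 5: open {2, 5} ∋ x has {2, 5} ∩ (A ∖ {5}) = ∅, so x is NOT a limit point.
Collecting: A' = {4}.


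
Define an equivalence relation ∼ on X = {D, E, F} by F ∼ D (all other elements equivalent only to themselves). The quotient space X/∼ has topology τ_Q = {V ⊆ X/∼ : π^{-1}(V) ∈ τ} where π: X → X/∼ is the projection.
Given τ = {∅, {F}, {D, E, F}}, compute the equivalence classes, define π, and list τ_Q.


X/∼ = {[D=F], [E]}; |τ_Q| = 2.

Equivalence classes: [D=F], [E].
Quotient map π: X → X/∼ sends D ↦ [D=F], E ↦ [E], F ↦ [D=F].
For each subset V ⊆ X/∼, compute π^{-1}(V) ⊆ X and check whether π^{-1}(V) ∈ τ. V is open in τ_Q iff π^{-1}(V) ∈ τ.
  V = {}: π^{-1}(V) = ∅ ∈ τ ✓.
  V = {[D=F]}: π^{-1}(V) = {D, F} ∉ τ ✗.
  V = {[E]}: π^{-1}(V) = {E} ∉ τ ✗.
  V = {[D=F], [E]}: π^{-1}(V) = {D, E, F} ∈ τ ✓.
Open sets in the quotient: τ_Q = {{}, {[D=F], [E]}} (2 elements).


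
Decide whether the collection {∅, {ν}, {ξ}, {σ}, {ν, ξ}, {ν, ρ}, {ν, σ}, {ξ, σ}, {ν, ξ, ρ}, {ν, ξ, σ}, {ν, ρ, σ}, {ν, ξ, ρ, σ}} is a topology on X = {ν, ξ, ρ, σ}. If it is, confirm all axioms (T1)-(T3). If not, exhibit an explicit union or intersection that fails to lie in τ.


τ IS a topology on X.

Axiom (T1): ∅ ∈ τ? Yes; X ∈ τ? Yes.
Axiom (T2/T3): check pairwise unions and intersections of members of τ.
All pairwise intersections and unions checked — each lies in τ. Therefore τ satisfies (T1), (T2), (T3): it IS a topology on X.


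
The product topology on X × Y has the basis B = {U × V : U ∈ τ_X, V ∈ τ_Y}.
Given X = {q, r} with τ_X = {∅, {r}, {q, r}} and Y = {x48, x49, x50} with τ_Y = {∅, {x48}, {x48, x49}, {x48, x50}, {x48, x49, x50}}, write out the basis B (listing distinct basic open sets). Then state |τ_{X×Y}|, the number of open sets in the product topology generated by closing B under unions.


Basis B = {∅ × ∅, {r} × {x48}, {q, r} × {x48}, {r} × {x48, x49}, {r} × {x48, x50}, {r} × {x48, x49, x50}, {q, r} × {x48, x49}, {q, r} × {x48, x50}, {q, r} × {x48, x49, x50}}; |τ_{X×Y}| = 14.

Enumerate products U × V with U ∈ τ_X, V ∈ τ_Y (deduplicated):
  ∅ × ∅ = {} (∅)
  {r} × {x48} = {(r,x48)}
  {q, r} × {x48} = {(q,x48), (r,x48)}
  {r} × {x48, x49} = {(r,x48), (r,x49)}
  {r} × {x48, x50} = {(r,x48), (r,x50)}
  {r} × {x48, x49, x50} = {(r,x48), (r,x49), (r,x50)}
  {q, r} × {x48, x49} = {(q,x48), (q,x49), (r,x48), (r,x49)}
  {q, r} × {x48, x50} = {(q,x48), (q,x50), (r,x48), (r,x50)}
  {q, r} × {x48, x49, x50} = {(q,x48), (q,x49), (q,x50), (r,x48), (r,x49), (r,x50)}
These 9 distinct sets form the basis B.
Close under arbitrary unions to get τ_{X×Y}; counting gives |τ_{X×Y}| = 14.


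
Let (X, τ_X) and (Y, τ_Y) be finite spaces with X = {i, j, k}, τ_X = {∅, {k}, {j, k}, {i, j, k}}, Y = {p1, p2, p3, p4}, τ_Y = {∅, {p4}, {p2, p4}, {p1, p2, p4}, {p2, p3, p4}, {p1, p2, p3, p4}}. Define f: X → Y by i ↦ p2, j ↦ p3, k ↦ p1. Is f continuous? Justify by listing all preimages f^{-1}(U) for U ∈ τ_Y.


f is NOT continuous.

Compute f^{-1}(U) for each U ∈ τ_Y:
  U = ∅: f^{-1}(U) = ∅ ∈ τ_X ✓.
  U = {p4}: f^{-1}(U) = ∅ ∈ τ_X ✓.
  U = {p2, p4}: f^{-1}(U) = {i} ∉ τ_X ✗.
  U = {p1, p2, p4}: f^{-1}(U) = {i, k} ∉ τ_X ✗.
  U = {p2, p3, p4}: f^{-1}(U) = {i, j} ∉ τ_X ✗.
  U = {p1, p2, p3, p4}: f^{-1}(U) = {i, j, k} ∈ τ_X ✓.
Found U = {p2, p4} with f^{-1}(U) = {i} not in τ_X. Therefore f is NOT continuous.


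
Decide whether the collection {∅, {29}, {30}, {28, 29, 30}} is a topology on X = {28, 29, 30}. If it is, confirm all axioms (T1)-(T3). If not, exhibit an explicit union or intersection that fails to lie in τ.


τ is NOT a topology on X.

Axiom (T1): ∅ ∈ τ? Yes; X ∈ τ? Yes.
Axiom (T2/T3): check pairwise unions and intersections of members of τ.
Counterexample for (T2): {29} ∪ {30} = {29, 30} ∉ τ. Therefore τ is NOT a topology.


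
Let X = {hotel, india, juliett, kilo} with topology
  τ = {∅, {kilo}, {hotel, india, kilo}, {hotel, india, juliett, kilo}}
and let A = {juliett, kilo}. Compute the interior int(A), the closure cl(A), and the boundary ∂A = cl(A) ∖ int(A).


int(A) = {kilo}, cl(A) = {hotel, india, juliett, kilo}, ∂A = {hotel, india, juliett}.

Closed sets in (X, τ) are complements of opens:
  closed(X, τ) = {∅, {juliett}, {hotel, india, juliett}, {hotel, india, juliett, kilo}}.
int(A) = ⋃ {U ∈ τ : U ⊆ A}. Opens contained in A: ∅, {kilo}.
Taking the union of these: int(A) = {kilo}.
cl(A) = ⋂ {C closed : A ⊆ C}. Closed sets containing A: {hotel, india, juliett, kilo}.
Intersecting these: cl(A) = {hotel, india, juliett, kilo}.
∂A = cl(A) ∖ int(A) = {hotel, india, juliett, kilo} ∖ {kilo} = {hotel, india, juliett}.


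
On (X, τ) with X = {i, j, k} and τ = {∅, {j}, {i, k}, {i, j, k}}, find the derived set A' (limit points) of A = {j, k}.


A' = {i}

For each x ∈ X, list the open sets U ∈ τ with x ∈ U, then check whether U ∩ (A ∖ {x}) ≠ ∅ for every such U.
  x = i: opens ∋ x are {i, k}, {i, j, k}; each meets A ∖ {i}, so x IS a limit point.
  x = j: open {j} ∋ x has {j} ∩ (A ∖ {j}) = ∅, so x is NOT a limit point.
  x = k: open {i, k} ∋ x has {i, k} ∩ (A ∖ {k}) = ∅, so x is NOT a limit point.
Collecting: A' = {i}.


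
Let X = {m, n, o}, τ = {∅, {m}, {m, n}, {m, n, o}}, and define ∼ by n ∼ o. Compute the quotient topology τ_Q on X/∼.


X/∼ = {[m], [n=o]}; |τ_Q| = 3.

Equivalence classes: [m], [n=o].
Quotient map π: X → X/∼ sends m ↦ [m], n ↦ [n=o], o ↦ [n=o].
For each subset V ⊆ X/∼, compute π^{-1}(V) ⊆ X and check whether π^{-1}(V) ∈ τ. V is open in τ_Q iff π^{-1}(V) ∈ τ.
  V = {}: π^{-1}(V) = ∅ ∈ τ ✓.
  V = {[m]}: π^{-1}(V) = {m} ∈ τ ✓.
  V = {[n=o]}: π^{-1}(V) = {n, o} ∉ τ ✗.
  V = {[m], [n=o]}: π^{-1}(V) = {m, n, o} ∈ τ ✓.
Open sets in the quotient: τ_Q = {{}, {[m]}, {[m], [n=o]}} (3 elements).


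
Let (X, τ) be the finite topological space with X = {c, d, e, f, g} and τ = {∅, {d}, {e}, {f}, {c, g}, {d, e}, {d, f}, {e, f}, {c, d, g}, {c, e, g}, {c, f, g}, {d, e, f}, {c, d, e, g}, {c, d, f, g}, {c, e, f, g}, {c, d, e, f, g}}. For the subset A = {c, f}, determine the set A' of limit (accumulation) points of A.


A' = {g}

For each x ∈ X, list the open sets U ∈ τ with x ∈ U, then check whether U ∩ (A ∖ {x}) ≠ ∅ for every such U.
  x = c: open {c, g} ∋ x has {c, g} ∩ (A ∖ {c}) = ∅, so x is NOT a limit point.
  x = d: open {d} ∋ x has {d} ∩ (A ∖ {d}) = ∅, so x is NOT a limit point.
  x = e: open {e} ∋ x has {e} ∩ (A ∖ {e}) = ∅, so x is NOT a limit point.
  x = f: open {f} ∋ x has {f} ∩ (A ∖ {f}) = ∅, so x is NOT a limit point.
  x = g: opens ∋ x are {c, g}, {c, d, g}, {c, e, g}, {c, f, g}, {c, d, e, g}, {c, d, f, g}, {c, e, f, g}, {c, d, e, f, g}; each meets A ∖ {g}, so x IS a limit point.
Collecting: A' = {g}.


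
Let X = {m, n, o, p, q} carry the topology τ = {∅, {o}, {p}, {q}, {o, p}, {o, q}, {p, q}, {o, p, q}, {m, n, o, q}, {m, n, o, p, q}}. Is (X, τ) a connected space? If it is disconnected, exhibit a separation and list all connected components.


(X, τ) is disconnected; components = [{p}, {m, n, o, q}].

Find clopen sets (U ∈ τ with X ∖ U ∈ τ):
  U = ∅, X ∖ U = {m, n, o, p, q} — both open, so U is clopen.
  U = {p}, X ∖ U = {m, n, o, q} — both open, so U is clopen.
  U = {m, n, o, q}, X ∖ U = {p} — both open, so U is clopen.
  U = {m, n, o, p, q}, X ∖ U = ∅ — both open, so U is clopen.
Nontrivial clopen(s) exist: e.g. {p}. So (X, τ) is disconnected.
Compute connected components by grouping points that agree on all clopens:
  component: {p}
  component: {m, n, o, q}


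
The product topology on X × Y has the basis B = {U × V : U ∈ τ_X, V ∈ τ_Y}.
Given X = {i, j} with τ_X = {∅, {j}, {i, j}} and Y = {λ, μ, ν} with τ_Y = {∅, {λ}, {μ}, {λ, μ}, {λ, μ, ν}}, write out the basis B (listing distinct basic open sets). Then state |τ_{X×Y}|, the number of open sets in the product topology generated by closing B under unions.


Basis B = {∅ × ∅, {j} × {λ}, {j} × {μ}, {i, j} × {λ}, {i, j} × {μ}, {j} × {λ, μ}, {j} × {λ, μ, ν}, {i, j} × {λ, μ}, {i, j} × {λ, μ, ν}}; |τ_{X×Y}| = 14.

Enumerate products U × V with U ∈ τ_X, V ∈ τ_Y (deduplicated):
  ∅ × ∅ = {} (∅)
  {j} × {λ} = {(j,λ)}
  {j} × {μ} = {(j,μ)}
  {i, j} × {λ} = {(i,λ), (j,λ)}
  {i, j} × {μ} = {(i,μ), (j,μ)}
  {j} × {λ, μ} = {(j,λ), (j,μ)}
  {j} × {λ, μ, ν} = {(j,λ), (j,μ), (j,ν)}
  {i, j} × {λ, μ} = {(i,λ), (i,μ), (j,λ), (j,μ)}
  {i, j} × {λ, μ, ν} = {(i,λ), (i,μ), (i,ν), (j,λ), (j,μ), (j,ν)}
These 9 distinct sets form the basis B.
Close under arbitrary unions to get τ_{X×Y}; counting gives |τ_{X×Y}| = 14.


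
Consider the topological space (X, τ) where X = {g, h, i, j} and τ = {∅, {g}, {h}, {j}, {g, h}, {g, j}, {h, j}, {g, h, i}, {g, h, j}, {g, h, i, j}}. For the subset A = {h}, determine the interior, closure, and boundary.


int(A) = {h}, cl(A) = {h, i}, ∂A = {i}.

Closed sets in (X, τ) are complements of opens:
  closed(X, τ) = {∅, {i}, {j}, {g, i}, {h, i}, {i, j}, {g, h, i}, {g, i, j}, {h, i, j}, {g, h, i, j}}.
int(A) = ⋃ {U ∈ τ : U ⊆ A}. Opens contained in A: ∅, {h}.
Taking the union of these: int(A) = {h}.
cl(A) = ⋂ {C closed : A ⊆ C}. Closed sets containing A: {h, i}, {g, h, i}, {h, i, j}, {g, h, i, j}.
Intersecting these: cl(A) = {h, i}.
∂A = cl(A) ∖ int(A) = {h, i} ∖ {h} = {i}.


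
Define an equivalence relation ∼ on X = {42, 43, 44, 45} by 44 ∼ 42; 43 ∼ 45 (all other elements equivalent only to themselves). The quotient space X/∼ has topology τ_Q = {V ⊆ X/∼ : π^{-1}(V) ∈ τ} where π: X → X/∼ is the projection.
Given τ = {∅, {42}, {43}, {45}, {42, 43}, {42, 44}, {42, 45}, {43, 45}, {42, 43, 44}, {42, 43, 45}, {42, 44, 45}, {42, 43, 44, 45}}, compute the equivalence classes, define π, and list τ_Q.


X/∼ = {[42=44], [43=45]}; |τ_Q| = 4.

Equivalence classes: [42=44], [43=45].
Quotient map π: X → X/∼ sends 42 ↦ [42=44], 43 ↦ [43=45], 44 ↦ [42=44], 45 ↦ [43=45].
For each subset V ⊆ X/∼, compute π^{-1}(V) ⊆ X and check whether π^{-1}(V) ∈ τ. V is open in τ_Q iff π^{-1}(V) ∈ τ.
  V = {}: π^{-1}(V) = ∅ ∈ τ ✓.
  V = {[42=44]}: π^{-1}(V) = {42, 44} ∈ τ ✓.
  V = {[43=45]}: π^{-1}(V) = {43, 45} ∈ τ ✓.
  V = {[42=44], [43=45]}: π^{-1}(V) = {42, 43, 44, 45} ∈ τ ✓.
Open sets in the quotient: τ_Q = {{}, {[42=44]}, {[43=45]}, {[42=44], [43=45]}} (4 elements).


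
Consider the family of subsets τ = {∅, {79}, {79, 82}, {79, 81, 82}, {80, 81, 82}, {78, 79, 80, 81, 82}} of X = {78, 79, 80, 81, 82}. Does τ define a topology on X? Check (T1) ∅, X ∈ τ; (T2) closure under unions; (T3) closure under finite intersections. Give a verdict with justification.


τ is NOT a topology on X.

Axiom (T1): ∅ ∈ τ? Yes; X ∈ τ? Yes.
Axiom (T2/T3): check pairwise unions and intersections of members of τ.
Counterexample for (T2): {79} ∪ {80, 81, 82} = {79, 80, 81, 82} ∉ τ. Therefore τ is NOT a topology.


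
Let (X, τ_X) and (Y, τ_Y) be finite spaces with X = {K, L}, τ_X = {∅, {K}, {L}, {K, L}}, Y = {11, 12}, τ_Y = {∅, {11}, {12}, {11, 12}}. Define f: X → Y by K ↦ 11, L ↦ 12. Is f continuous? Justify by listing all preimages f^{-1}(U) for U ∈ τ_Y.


f IS continuous.

Compute f^{-1}(U) for each U ∈ τ_Y:
  U = ∅: f^{-1}(U) = ∅ ∈ τ_X ✓.
  U = {11}: f^{-1}(U) = {K} ∈ τ_X ✓.
  U = {12}: f^{-1}(U) = {L} ∈ τ_X ✓.
  U = {11, 12}: f^{-1}(U) = {K, L} ∈ τ_X ✓.
Every preimage lies in τ_X, so f IS continuous.


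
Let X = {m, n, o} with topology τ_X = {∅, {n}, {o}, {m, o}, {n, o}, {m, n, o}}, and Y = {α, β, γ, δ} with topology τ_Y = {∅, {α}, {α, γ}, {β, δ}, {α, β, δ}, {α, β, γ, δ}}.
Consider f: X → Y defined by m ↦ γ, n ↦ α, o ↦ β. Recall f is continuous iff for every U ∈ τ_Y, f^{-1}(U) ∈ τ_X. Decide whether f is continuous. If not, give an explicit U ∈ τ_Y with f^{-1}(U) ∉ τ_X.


f is NOT continuous.

Compute f^{-1}(U) for each U ∈ τ_Y:
  U = ∅: f^{-1}(U) = ∅ ∈ τ_X ✓.
  U = {α}: f^{-1}(U) = {n} ∈ τ_X ✓.
  U = {α, γ}: f^{-1}(U) = {m, n} ∉ τ_X ✗.
  U = {β, δ}: f^{-1}(U) = {o} ∈ τ_X ✓.
  U = {α, β, δ}: f^{-1}(U) = {n, o} ∈ τ_X ✓.
  U = {α, β, γ, δ}: f^{-1}(U) = {m, n, o} ∈ τ_X ✓.
Found U = {α, γ} with f^{-1}(U) = {m, n} not in τ_X. Therefore f is NOT continuous.


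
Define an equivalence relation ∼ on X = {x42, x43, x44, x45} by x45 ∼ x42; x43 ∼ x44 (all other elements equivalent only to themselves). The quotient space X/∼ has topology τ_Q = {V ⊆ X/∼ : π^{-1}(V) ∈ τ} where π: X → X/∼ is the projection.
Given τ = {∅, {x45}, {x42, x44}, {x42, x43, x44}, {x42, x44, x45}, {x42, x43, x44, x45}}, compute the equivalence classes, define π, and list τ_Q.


X/∼ = {[x42=x45], [x43=x44]}; |τ_Q| = 2.

Equivalence classes: [x42=x45], [x43=x44].
Quotient map π: X → X/∼ sends x42 ↦ [x42=x45], x43 ↦ [x43=x44], x44 ↦ [x43=x44], x45 ↦ [x42=x45].
For each subset V ⊆ X/∼, compute π^{-1}(V) ⊆ X and check whether π^{-1}(V) ∈ τ. V is open in τ_Q iff π^{-1}(V) ∈ τ.
  V = {}: π^{-1}(V) = ∅ ∈ τ ✓.
  V = {[x42=x45]}: π^{-1}(V) = {x42, x45} ∉ τ ✗.
  V = {[x43=x44]}: π^{-1}(V) = {x43, x44} ∉ τ ✗.
  V = {[x42=x45], [x43=x44]}: π^{-1}(V) = {x42, x43, x44, x45} ∈ τ ✓.
Open sets in the quotient: τ_Q = {{}, {[x42=x45], [x43=x44]}} (2 elements).


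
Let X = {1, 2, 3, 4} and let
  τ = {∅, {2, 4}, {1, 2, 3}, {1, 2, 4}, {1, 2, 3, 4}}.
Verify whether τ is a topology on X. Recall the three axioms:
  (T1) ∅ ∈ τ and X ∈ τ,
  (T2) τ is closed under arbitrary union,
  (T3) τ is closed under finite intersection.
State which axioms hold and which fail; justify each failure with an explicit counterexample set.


τ is NOT a topology on X.

Axiom (T1): ∅ ∈ τ? Yes; X ∈ τ? Yes.
Axiom (T2/T3): check pairwise unions and intersections of members of τ.
Counterexample for (T3): {2, 4} ∩ {1, 2, 3} = {2} ∉ τ. Therefore τ is NOT a topology.


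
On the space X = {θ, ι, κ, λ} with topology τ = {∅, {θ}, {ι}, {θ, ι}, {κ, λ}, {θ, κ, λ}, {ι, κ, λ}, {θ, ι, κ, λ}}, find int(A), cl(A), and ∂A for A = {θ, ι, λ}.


int(A) = {θ, ι}, cl(A) = {θ, ι, κ, λ}, ∂A = {κ, λ}.

Closed sets in (X, τ) are complements of opens:
  closed(X, τ) = {∅, {θ}, {ι}, {θ, ι}, {κ, λ}, {θ, κ, λ}, {ι, κ, λ}, {θ, ι, κ, λ}}.
int(A) = ⋃ {U ∈ τ : U ⊆ A}. Opens contained in A: ∅, {θ}, {ι}, {θ, ι}.
Taking the union of these: int(A) = {θ, ι}.
cl(A) = ⋂ {C closed : A ⊆ C}. Closed sets containing A: {θ, ι, κ, λ}.
Intersecting these: cl(A) = {θ, ι, κ, λ}.
∂A = cl(A) ∖ int(A) = {θ, ι, κ, λ} ∖ {θ, ι} = {κ, λ}.


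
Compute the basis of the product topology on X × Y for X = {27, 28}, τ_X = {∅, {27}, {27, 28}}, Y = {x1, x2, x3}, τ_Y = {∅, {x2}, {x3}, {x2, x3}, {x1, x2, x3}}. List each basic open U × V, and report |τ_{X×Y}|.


Basis B = {∅ × ∅, {27} × {x2}, {27} × {x3}, {27} × {x2, x3}, {27, 28} × {x2}, {27, 28} × {x3}, {27} × {x1, x2, x3}, {27, 28} × {x2, x3}, {27, 28} × {x1, x2, x3}}; |τ_{X×Y}| = 14.

Enumerate products U × V with U ∈ τ_X, V ∈ τ_Y (deduplicated):
  ∅ × ∅ = {} (∅)
  {27} × {x2} = {(27,x2)}
  {27} × {x3} = {(27,x3)}
  {27} × {x2, x3} = {(27,x2), (27,x3)}
  {27, 28} × {x2} = {(27,x2), (28,x2)}
  {27, 28} × {x3} = {(27,x3), (28,x3)}
  {27} × {x1, x2, x3} = {(27,x1), (27,x2), (27,x3)}
  {27, 28} × {x2, x3} = {(27,x2), (27,x3), (28,x2), (28,x3)}
  {27, 28} × {x1, x2, x3} = {(27,x1), (27,x2), (27,x3), (28,x1), (28,x2), (28,x3)}
These 9 distinct sets form the basis B.
Close under arbitrary unions to get τ_{X×Y}; counting gives |τ_{X×Y}| = 14.


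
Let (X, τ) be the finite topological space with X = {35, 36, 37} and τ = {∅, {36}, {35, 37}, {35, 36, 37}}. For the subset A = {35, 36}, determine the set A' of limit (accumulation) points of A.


A' = {37}

For each x ∈ X, list the open sets U ∈ τ with x ∈ U, then check whether U ∩ (A ∖ {x}) ≠ ∅ for every such U.
  x = 35: open {35, 37} ∋ x has {35, 37} ∩ (A ∖ {35}) = ∅, so x is NOT a limit point.
  x = 36: open {36} ∋ x has {36} ∩ (A ∖ {36}) = ∅, so x is NOT a limit point.
  x = 37: opens ∋ x are {35, 37}, {35, 36, 37}; each meets A ∖ {37}, so x IS a limit point.
Collecting: A' = {37}.


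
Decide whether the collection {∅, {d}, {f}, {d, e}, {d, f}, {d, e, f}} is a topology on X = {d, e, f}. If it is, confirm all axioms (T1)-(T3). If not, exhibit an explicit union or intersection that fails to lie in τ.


τ IS a topology on X.

Axiom (T1): ∅ ∈ τ? Yes; X ∈ τ? Yes.
Axiom (T2/T3): check pairwise unions and intersections of members of τ.
All pairwise intersections and unions checked — each lies in τ. Therefore τ satisfies (T1), (T2), (T3): it IS a topology on X.


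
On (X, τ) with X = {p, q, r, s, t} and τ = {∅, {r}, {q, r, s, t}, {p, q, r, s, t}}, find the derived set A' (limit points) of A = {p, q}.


A' = {p, s, t}

For each x ∈ X, list the open sets U ∈ τ with x ∈ U, then check whether U ∩ (A ∖ {x}) ≠ ∅ for every such U.
  x = p: opens ∋ x are {p, q, r, s, t}; each meets A ∖ {p}, so x IS a limit point.
  x = q: open {q, r, s, t} ∋ x has {q, r, s, t} ∩ (A ∖ {q}) = ∅, so x is NOT a limit point.
  x = r: open {r} ∋ x has {r} ∩ (A ∖ {r}) = ∅, so x is NOT a limit point.
  x = s: opens ∋ x are {q, r, s, t}, {p, q, r, s, t}; each meets A ∖ {s}, so x IS a limit point.
  x = t: opens ∋ x are {q, r, s, t}, {p, q, r, s, t}; each meets A ∖ {t}, so x IS a limit point.
Collecting: A' = {p, s, t}.


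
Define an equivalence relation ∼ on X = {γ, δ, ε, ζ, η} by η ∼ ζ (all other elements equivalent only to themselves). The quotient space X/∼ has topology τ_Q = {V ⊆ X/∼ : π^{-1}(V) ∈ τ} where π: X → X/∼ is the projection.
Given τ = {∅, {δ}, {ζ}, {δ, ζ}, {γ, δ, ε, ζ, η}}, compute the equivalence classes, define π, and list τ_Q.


X/∼ = {[γ], [δ], [ε], [ζ=η]}; |τ_Q| = 3.

Equivalence classes: [γ], [δ], [ε], [ζ=η].
Quotient map π: X → X/∼ sends γ ↦ [γ], δ ↦ [δ], ε ↦ [ε], ζ ↦ [ζ=η], η ↦ [ζ=η].
For each subset V ⊆ X/∼, compute π^{-1}(V) ⊆ X and check whether π^{-1}(V) ∈ τ. V is open in τ_Q iff π^{-1}(V) ∈ τ.
  V = {}: π^{-1}(V) = ∅ ∈ τ ✓.
  V = {[γ]}: π^{-1}(V) = {γ} ∉ τ ✗.
  V = {[δ]}: π^{-1}(V) = {δ} ∈ τ ✓.
  V = {[γ], [δ]}: π^{-1}(V) = {γ, δ} ∉ τ ✗.
  V = {[ε]}: π^{-1}(V) = {ε} ∉ τ ✗.
  V = {[γ], [ε]}: π^{-1}(V) = {γ, ε} ∉ τ ✗.
  V = {[δ], [ε]}: π^{-1}(V) = {δ, ε} ∉ τ ✗.
  V = {[γ], [δ], [ε]}: π^{-1}(V) = {γ, δ, ε} ∉ τ ✗.
  V = {[ζ=η]}: π^{-1}(V) = {ζ, η} ∉ τ ✗.
  V = {[γ], [ζ=η]}: π^{-1}(V) = {γ, ζ, η} ∉ τ ✗.
  V = {[δ], [ζ=η]}: π^{-1}(V) = {δ, ζ, η} ∉ τ ✗.
  V = {[γ], [δ], [ζ=η]}: π^{-1}(V) = {γ, δ, ζ, η} ∉ τ ✗.
  V = {[ε], [ζ=η]}: π^{-1}(V) = {ε, ζ, η} ∉ τ ✗.
  V = {[γ], [ε], [ζ=η]}: π^{-1}(V) = {γ, ε, ζ, η} ∉ τ ✗.
  V = {[δ], [ε], [ζ=η]}: π^{-1}(V) = {δ, ε, ζ, η} ∉ τ ✗.
  V = {[γ], [δ], [ε], [ζ=η]}: π^{-1}(V) = {γ, δ, ε, ζ, η} ∈ τ ✓.
Open sets in the quotient: τ_Q = {{}, {[δ]}, {[γ], [δ], [ε], [ζ=η]}} (3 elements).


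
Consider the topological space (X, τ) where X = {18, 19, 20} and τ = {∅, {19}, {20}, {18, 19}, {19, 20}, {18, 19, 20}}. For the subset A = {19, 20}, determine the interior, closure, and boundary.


int(A) = {19, 20}, cl(A) = {18, 19, 20}, ∂A = {18}.

Closed sets in (X, τ) are complements of opens:
  closed(X, τ) = {∅, {18}, {20}, {18, 19}, {18, 20}, {18, 19, 20}}.
int(A) = ⋃ {U ∈ τ : U ⊆ A}. Opens contained in A: ∅, {19}, {20}, {19, 20}.
Taking the union of these: int(A) = {19, 20}.
cl(A) = ⋂ {C closed : A ⊆ C}. Closed sets containing A: {18, 19, 20}.
Intersecting these: cl(A) = {18, 19, 20}.
∂A = cl(A) ∖ int(A) = {18, 19, 20} ∖ {19, 20} = {18}.


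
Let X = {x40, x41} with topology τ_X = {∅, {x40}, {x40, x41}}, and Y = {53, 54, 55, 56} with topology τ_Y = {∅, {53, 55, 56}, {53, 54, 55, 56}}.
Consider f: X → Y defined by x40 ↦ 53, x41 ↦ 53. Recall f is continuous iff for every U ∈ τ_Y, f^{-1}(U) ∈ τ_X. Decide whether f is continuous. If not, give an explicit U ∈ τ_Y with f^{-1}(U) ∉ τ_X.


f IS continuous.

Compute f^{-1}(U) for each U ∈ τ_Y:
  U = ∅: f^{-1}(U) = ∅ ∈ τ_X ✓.
  U = {53, 55, 56}: f^{-1}(U) = {x40, x41} ∈ τ_X ✓.
  U = {53, 54, 55, 56}: f^{-1}(U) = {x40, x41} ∈ τ_X ✓.
Every preimage lies in τ_X, so f IS continuous.


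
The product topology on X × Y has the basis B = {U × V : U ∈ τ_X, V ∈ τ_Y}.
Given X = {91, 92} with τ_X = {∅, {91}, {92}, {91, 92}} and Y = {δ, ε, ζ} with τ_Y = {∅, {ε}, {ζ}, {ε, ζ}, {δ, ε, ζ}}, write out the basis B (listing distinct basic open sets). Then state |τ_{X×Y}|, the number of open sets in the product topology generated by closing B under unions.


Basis B = {∅ × ∅, {91} × {ε}, {91} × {ζ}, {92} × {ε}, {92} × {ζ}, {91} × {ε, ζ}, {91, 92} × {ε}, {91, 92} × {ζ}, {92} × {ε, ζ}, {91} × {δ, ε, ζ}, {92} × {δ, ε, ζ}, {91, 92} × {ε, ζ}, {91, 92} × {δ, ε, ζ}}; |τ_{X×Y}| = 25.

Enumerate products U × V with U ∈ τ_X, V ∈ τ_Y (deduplicated):
  ∅ × ∅ = {} (∅)
  {91} × {ε} = {(91,ε)}
  {91} × {ζ} = {(91,ζ)}
  {92} × {ε} = {(92,ε)}
  {92} × {ζ} = {(92,ζ)}
  {91} × {ε, ζ} = {(91,ε), (91,ζ)}
  {91, 92} × {ε} = {(91,ε), (92,ε)}
  {91, 92} × {ζ} = {(91,ζ), (92,ζ)}
  {92} × {ε, ζ} = {(92,ε), (92,ζ)}
  {91} × {δ, ε, ζ} = {(91,δ), (91,ε), (91,ζ)}
  {92} × {δ, ε, ζ} = {(92,δ), (92,ε), (92,ζ)}
  {91, 92} × {ε, ζ} = {(91,ε), (91,ζ), (92,ε), (92,ζ)}
  {91, 92} × {δ, ε, ζ} = {(91,δ), (91,ε), (91,ζ), (92,δ), (92,ε), (92,ζ)}
These 13 distinct sets form the basis B.
Close under arbitrary unions to get τ_{X×Y}; counting gives |τ_{X×Y}| = 25.


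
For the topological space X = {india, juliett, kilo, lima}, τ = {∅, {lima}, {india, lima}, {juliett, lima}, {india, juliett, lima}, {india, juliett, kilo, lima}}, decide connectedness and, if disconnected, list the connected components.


(X, τ) is connected.

Find clopen sets (U ∈ τ with X ∖ U ∈ τ):
  U = ∅, X ∖ U = {india, juliett, kilo, lima} — both open, so U is clopen.
  U = {india, juliett, kilo, lima}, X ∖ U = ∅ — both open, so U is clopen.
Only trivial clopens (∅ and X) exist, so (X, τ) is connected.
Compute connected components by grouping points that agree on all clopens:
  component: {india, juliett, kilo, lima}


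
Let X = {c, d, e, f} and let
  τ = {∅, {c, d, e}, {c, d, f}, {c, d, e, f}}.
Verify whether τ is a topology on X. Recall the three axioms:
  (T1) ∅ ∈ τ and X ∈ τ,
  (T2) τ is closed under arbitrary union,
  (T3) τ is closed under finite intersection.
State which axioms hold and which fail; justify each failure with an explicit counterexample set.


τ is NOT a topology on X.

Axiom (T1): ∅ ∈ τ? Yes; X ∈ τ? Yes.
Axiom (T2/T3): check pairwise unions and intersections of members of τ.
Counterexample for (T3): {c, d, e} ∩ {c, d, f} = {c, d} ∉ τ. Therefore τ is NOT a topology.


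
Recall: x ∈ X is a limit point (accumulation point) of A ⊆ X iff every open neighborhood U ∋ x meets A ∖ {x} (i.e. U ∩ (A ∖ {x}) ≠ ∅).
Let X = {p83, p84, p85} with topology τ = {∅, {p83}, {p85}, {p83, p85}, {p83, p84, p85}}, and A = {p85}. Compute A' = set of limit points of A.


A' = {p84}

For each x ∈ X, list the open sets U ∈ τ with x ∈ U, then check whether U ∩ (A ∖ {x}) ≠ ∅ for every such U.
  x = p83: open {p83} ∋ x has {p83} ∩ (A ∖ {p83}) = ∅, so x is NOT a limit point.
  x = p84: opens ∋ x are {p83, p84, p85}; each meets A ∖ {p84}, so x IS a limit point.
  x = p85: open {p85} ∋ x has {p85} ∩ (A ∖ {p85}) = ∅, so x is NOT a limit point.
Collecting: A' = {p84}.


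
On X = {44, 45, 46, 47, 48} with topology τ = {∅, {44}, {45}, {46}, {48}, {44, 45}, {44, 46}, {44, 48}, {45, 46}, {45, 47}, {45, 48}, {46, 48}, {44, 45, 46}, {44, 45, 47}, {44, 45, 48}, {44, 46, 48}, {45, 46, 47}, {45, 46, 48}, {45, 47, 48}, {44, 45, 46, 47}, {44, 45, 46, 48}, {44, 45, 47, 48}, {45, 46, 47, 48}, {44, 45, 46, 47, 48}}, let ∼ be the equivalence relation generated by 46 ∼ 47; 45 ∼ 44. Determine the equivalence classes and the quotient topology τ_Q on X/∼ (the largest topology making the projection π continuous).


X/∼ = {[44=45], [46=47], [48]}; |τ_Q| = 6.

Equivalence classes: [44=45], [46=47], [48].
Quotient map π: X → X/∼ sends 44 ↦ [44=45], 45 ↦ [44=45], 46 ↦ [46=47], 47 ↦ [46=47], 48 ↦ [48].
For each subset V ⊆ X/∼, compute π^{-1}(V) ⊆ X and check whether π^{-1}(V) ∈ τ. V is open in τ_Q iff π^{-1}(V) ∈ τ.
  V = {}: π^{-1}(V) = ∅ ∈ τ ✓.
  V = {[44=45]}: π^{-1}(V) = {44, 45} ∈ τ ✓.
  V = {[46=47]}: π^{-1}(V) = {46, 47} ∉ τ ✗.
  V = {[44=45], [46=47]}: π^{-1}(V) = {44, 45, 46, 47} ∈ τ ✓.
  V = {[48]}: π^{-1}(V) = {48} ∈ τ ✓.
  V = {[44=45], [48]}: π^{-1}(V) = {44, 45, 48} ∈ τ ✓.
  V = {[46=47], [48]}: π^{-1}(V) = {46, 47, 48} ∉ τ ✗.
  V = {[44=45], [46=47], [48]}: π^{-1}(V) = {44, 45, 46, 47, 48} ∈ τ ✓.
Open sets in the quotient: τ_Q = {{}, {[44=45]}, {[44=45], [46=47]}, {[48]}, {[44=45], [48]}, {[44=45], [46=47], [48]}} (6 elements).


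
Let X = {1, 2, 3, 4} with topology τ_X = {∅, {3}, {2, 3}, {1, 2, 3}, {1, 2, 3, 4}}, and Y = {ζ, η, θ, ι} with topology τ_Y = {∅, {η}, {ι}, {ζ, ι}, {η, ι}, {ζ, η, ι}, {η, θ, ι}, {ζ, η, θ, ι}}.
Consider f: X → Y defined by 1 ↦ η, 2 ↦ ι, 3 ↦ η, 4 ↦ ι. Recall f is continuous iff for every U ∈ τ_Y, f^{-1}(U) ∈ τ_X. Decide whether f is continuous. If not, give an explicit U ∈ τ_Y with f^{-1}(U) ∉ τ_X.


f is NOT continuous.

Compute f^{-1}(U) for each U ∈ τ_Y:
  U = ∅: f^{-1}(U) = ∅ ∈ τ_X ✓.
  U = {η}: f^{-1}(U) = {1, 3} ∉ τ_X ✗.
  U = {ι}: f^{-1}(U) = {2, 4} ∉ τ_X ✗.
  U = {ζ, ι}: f^{-1}(U) = {2, 4} ∉ τ_X ✗.
  U = {η, ι}: f^{-1}(U) = {1, 2, 3, 4} ∈ τ_X ✓.
  U = {ζ, η, ι}: f^{-1}(U) = {1, 2, 3, 4} ∈ τ_X ✓.
  U = {η, θ, ι}: f^{-1}(U) = {1, 2, 3, 4} ∈ τ_X ✓.
  U = {ζ, η, θ, ι}: f^{-1}(U) = {1, 2, 3, 4} ∈ τ_X ✓.
Found U = {η} with f^{-1}(U) = {1, 3} not in τ_X. Therefore f is NOT continuous.


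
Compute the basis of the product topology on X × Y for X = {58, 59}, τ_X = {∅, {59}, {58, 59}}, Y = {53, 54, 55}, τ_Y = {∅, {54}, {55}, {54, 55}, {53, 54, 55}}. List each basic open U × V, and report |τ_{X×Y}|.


Basis B = {∅ × ∅, {59} × {54}, {59} × {55}, {58, 59} × {54}, {58, 59} × {55}, {59} × {54, 55}, {59} × {53, 54, 55}, {58, 59} × {54, 55}, {58, 59} × {53, 54, 55}}; |τ_{X×Y}| = 14.

Enumerate products U × V with U ∈ τ_X, V ∈ τ_Y (deduplicated):
  ∅ × ∅ = {} (∅)
  {59} × {54} = {(59,54)}
  {59} × {55} = {(59,55)}
  {58, 59} × {54} = {(58,54), (59,54)}
  {58, 59} × {55} = {(58,55), (59,55)}
  {59} × {54, 55} = {(59,54), (59,55)}
  {59} × {53, 54, 55} = {(59,53), (59,54), (59,55)}
  {58, 59} × {54, 55} = {(58,54), (58,55), (59,54), (59,55)}
  {58, 59} × {53, 54, 55} = {(58,53), (58,54), (58,55), (59,53), (59,54), (59,55)}
These 9 distinct sets form the basis B.
Close under arbitrary unions to get τ_{X×Y}; counting gives |τ_{X×Y}| = 14.


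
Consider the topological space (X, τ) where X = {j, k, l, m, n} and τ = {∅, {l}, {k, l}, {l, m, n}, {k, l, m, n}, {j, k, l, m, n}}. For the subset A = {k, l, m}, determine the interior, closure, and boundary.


int(A) = {k, l}, cl(A) = {j, k, l, m, n}, ∂A = {j, m, n}.

Closed sets in (X, τ) are complements of opens:
  closed(X, τ) = {∅, {j}, {j, k}, {j, m, n}, {j, k, m, n}, {j, k, l, m, n}}.
int(A) = ⋃ {U ∈ τ : U ⊆ A}. Opens contained in A: ∅, {l}, {k, l}.
Taking the union of these: int(A) = {k, l}.
cl(A) = ⋂ {C closed : A ⊆ C}. Closed sets containing A: {j, k, l, m, n}.
Intersecting these: cl(A) = {j, k, l, m, n}.
∂A = cl(A) ∖ int(A) = {j, k, l, m, n} ∖ {k, l} = {j, m, n}.


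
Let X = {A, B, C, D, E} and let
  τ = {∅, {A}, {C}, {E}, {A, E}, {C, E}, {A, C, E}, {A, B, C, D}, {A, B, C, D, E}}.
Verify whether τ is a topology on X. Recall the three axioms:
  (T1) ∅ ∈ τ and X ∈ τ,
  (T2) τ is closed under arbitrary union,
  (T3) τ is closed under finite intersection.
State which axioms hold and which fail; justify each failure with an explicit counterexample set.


τ is NOT a topology on X.

Axiom (T1): ∅ ∈ τ? Yes; X ∈ τ? Yes.
Axiom (T2/T3): check pairwise unions and intersections of members of τ.
Counterexample for (T2): {A} ∪ {C} = {A, C} ∉ τ. Therefore τ is NOT a topology.


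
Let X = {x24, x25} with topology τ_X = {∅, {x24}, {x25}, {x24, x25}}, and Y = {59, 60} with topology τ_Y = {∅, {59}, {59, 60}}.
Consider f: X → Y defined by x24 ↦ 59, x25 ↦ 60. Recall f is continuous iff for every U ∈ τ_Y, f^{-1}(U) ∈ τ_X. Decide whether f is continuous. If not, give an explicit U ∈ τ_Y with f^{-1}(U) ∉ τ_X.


f IS continuous.

Compute f^{-1}(U) for each U ∈ τ_Y:
  U = ∅: f^{-1}(U) = ∅ ∈ τ_X ✓.
  U = {59}: f^{-1}(U) = {x24} ∈ τ_X ✓.
  U = {59, 60}: f^{-1}(U) = {x24, x25} ∈ τ_X ✓.
Every preimage lies in τ_X, so f IS continuous.


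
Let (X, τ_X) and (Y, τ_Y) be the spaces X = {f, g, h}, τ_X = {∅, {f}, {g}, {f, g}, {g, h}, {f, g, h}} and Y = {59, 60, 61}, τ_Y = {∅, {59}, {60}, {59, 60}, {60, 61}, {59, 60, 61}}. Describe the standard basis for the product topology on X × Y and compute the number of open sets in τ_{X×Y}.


Basis B = {∅ × ∅, {f} × {59}, {f} × {60}, {g} × {59}, {g} × {60}, {f} × {59, 60}, {f, g} × {59}, {f} × {60, 61}, {f, g} × {60}, {g} × {59, 60}, {g, h} × {59}, {g} × {60, 61}, {g, h} × {60}, {f} × {59, 60, 61}, {f, g, h} × {59}, {f, g, h} × {60}, {g} × {59, 60, 61}, {f, g} × {59, 60}, {f, g} × {60, 61}, {g, h} × {59, 60}, {g, h} × {60, 61}, {f, g} × {59, 60, 61}, {f, g, h} × {59, 60}, {f, g, h} × {60, 61}, {g, h} × {59, 60, 61}, {f, g, h} × {59, 60, 61}}; |τ_{X×Y}| = 108.

Enumerate products U × V with U ∈ τ_X, V ∈ τ_Y (deduplicated):
  ∅ × ∅ = {} (∅)
  {f} × {59} = {(f,59)}
  {f} × {60} = {(f,60)}
  {g} × {59} = {(g,59)}
  {g} × {60} = {(g,60)}
  {f} × {59, 60} = {(f,59), (f,60)}
  {f, g} × {59} = {(f,59), (g,59)}
  {f} × {60, 61} = {(f,60), (f,61)}
  {f, g} × {60} = {(f,60), (g,60)}
  {g} × {59, 60} = {(g,59), (g,60)}
  {g, h} × {59} = {(g,59), (h,59)}
  {g} × {60, 61} = {(g,60), (g,61)}
  {g, h} × {60} = {(g,60), (h,60)}
  {f} × {59, 60, 61} = {(f,59), (f,60), (f,61)}
  {f, g, h} × {59} = {(f,59), (g,59), (h,59)}
  {f, g, h} × {60} = {(f,60), (g,60), (h,60)}
  {g} × {59, 60, 61} = {(g,59), (g,60), (g,61)}
  {f, g} × {59, 60} = {(f,59), (f,60), (g,59), (g,60)}
  {f, g} × {60, 61} = {(f,60), (f,61), (g,60), (g,61)}
  {g, h} × {59, 60} = {(g,59), (g,60), (h,59), (h,60)}
  {g, h} × {60, 61} = {(g,60), (g,61), (h,60), (h,61)}
  {f, g} × {59, 60, 61} = {(f,59), (f,60), (f,61), (g,59), (g,60), (g,61)}
  {f, g, h} × {59, 60} = {(f,59), (f,60), (g,59), (g,60), (h,59), (h,60)}
  {f, g, h} × {60, 61} = {(f,60), (f,61), (g,60), (g,61), (h,60), (h,61)}
  {g, h} × {59, 60, 61} = {(g,59), (g,60), (g,61), (h,59), (h,60), (h,61)}
  {f, g, h} × {59, 60, 61} = {(f,59), (f,60), (f,61), (g,59), (g,60), (g,61), (h,59), (h,60), (h,61)}
These 26 distinct sets form the basis B.
Close under arbitrary unions to get τ_{X×Y}; counting gives |τ_{X×Y}| = 108.


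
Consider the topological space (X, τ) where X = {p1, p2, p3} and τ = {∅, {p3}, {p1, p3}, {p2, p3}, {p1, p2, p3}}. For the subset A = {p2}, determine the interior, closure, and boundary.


int(A) = ∅, cl(A) = {p2}, ∂A = {p2}.

Closed sets in (X, τ) are complements of opens:
  closed(X, τ) = {∅, {p1}, {p2}, {p1, p2}, {p1, p2, p3}}.
int(A) = ⋃ {U ∈ τ : U ⊆ A}. Opens contained in A: ∅.
Taking the union of these: int(A) = ∅.
cl(A) = ⋂ {C closed : A ⊆ C}. Closed sets containing A: {p2}, {p1, p2}, {p1, p2, p3}.
Intersecting these: cl(A) = {p2}.
∂A = cl(A) ∖ int(A) = {p2} ∖ ∅ = {p2}.


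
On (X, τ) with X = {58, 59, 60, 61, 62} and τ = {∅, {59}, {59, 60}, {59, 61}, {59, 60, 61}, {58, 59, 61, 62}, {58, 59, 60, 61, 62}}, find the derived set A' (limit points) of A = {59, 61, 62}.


A' = {58, 60, 61, 62}

For each x ∈ X, list the open sets U ∈ τ with x ∈ U, then check whether U ∩ (A ∖ {x}) ≠ ∅ for every such U.
  x = 58: opens ∋ x are {58, 59, 61, 62}, {58, 59, 60, 61, 62}; each meets A ∖ {58}, so x IS a limit point.
  x = 59: open {59} ∋ x has {59} ∩ (A ∖ {59}) = ∅, so x is NOT a limit point.
  x = 60: opens ∋ x are {59, 60}, {59, 60, 61}, {58, 59, 60, 61, 62}; each meets A ∖ {60}, so x IS a limit point.
  x = 61: opens ∋ x are {59, 61}, {59, 60, 61}, {58, 59, 61, 62}, {58, 59, 60, 61, 62}; each meets A ∖ {61}, so x IS a limit point.
  x = 62: opens ∋ x are {58, 59, 61, 62}, {58, 59, 60, 61, 62}; each meets A ∖ {62}, so x IS a limit point.
Collecting: A' = {58, 60, 61, 62}.


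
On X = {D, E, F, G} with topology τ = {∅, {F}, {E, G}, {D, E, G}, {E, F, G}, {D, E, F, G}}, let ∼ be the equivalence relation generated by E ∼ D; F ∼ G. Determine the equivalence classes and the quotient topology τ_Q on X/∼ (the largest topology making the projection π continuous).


X/∼ = {[D=E], [F=G]}; |τ_Q| = 2.

Equivalence classes: [D=E], [F=G].
Quotient map π: X → X/∼ sends D ↦ [D=E], E ↦ [D=E], F ↦ [F=G], G ↦ [F=G].
For each subset V ⊆ X/∼, compute π^{-1}(V) ⊆ X and check whether π^{-1}(V) ∈ τ. V is open in τ_Q iff π^{-1}(V) ∈ τ.
  V = {}: π^{-1}(V) = ∅ ∈ τ ✓.
  V = {[D=E]}: π^{-1}(V) = {D, E} ∉ τ ✗.
  V = {[F=G]}: π^{-1}(V) = {F, G} ∉ τ ✗.
  V = {[D=E], [F=G]}: π^{-1}(V) = {D, E, F, G} ∈ τ ✓.
Open sets in the quotient: τ_Q = {{}, {[D=E], [F=G]}} (2 elements).


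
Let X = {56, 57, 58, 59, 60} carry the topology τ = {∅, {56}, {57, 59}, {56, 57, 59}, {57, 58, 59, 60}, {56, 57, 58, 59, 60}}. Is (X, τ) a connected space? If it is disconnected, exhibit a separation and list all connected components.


(X, τ) is disconnected; components = [{56}, {57, 58, 59, 60}].

Find clopen sets (U ∈ τ with X ∖ U ∈ τ):
  U = ∅, X ∖ U = {56, 57, 58, 59, 60} — both open, so U is clopen.
  U = {56}, X ∖ U = {57, 58, 59, 60} — both open, so U is clopen.
  U = {57, 58, 59, 60}, X ∖ U = {56} — both open, so U is clopen.
  U = {56, 57, 58, 59, 60}, X ∖ U = ∅ — both open, so U is clopen.
Nontrivial clopen(s) exist: e.g. {57, 58, 59, 60}. So (X, τ) is disconnected.
Compute connected components by grouping points that agree on all clopens:
  component: {56}
  component: {57, 58, 59, 60}


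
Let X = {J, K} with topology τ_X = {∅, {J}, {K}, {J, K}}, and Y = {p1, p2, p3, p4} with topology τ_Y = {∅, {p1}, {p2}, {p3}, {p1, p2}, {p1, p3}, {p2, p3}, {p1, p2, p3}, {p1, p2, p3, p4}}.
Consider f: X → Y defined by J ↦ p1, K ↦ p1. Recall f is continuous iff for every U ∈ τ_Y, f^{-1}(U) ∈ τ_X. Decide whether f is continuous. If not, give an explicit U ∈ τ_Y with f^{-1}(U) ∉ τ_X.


f IS continuous.

Compute f^{-1}(U) for each U ∈ τ_Y:
  U = ∅: f^{-1}(U) = ∅ ∈ τ_X ✓.
  U = {p1}: f^{-1}(U) = {J, K} ∈ τ_X ✓.
  U = {p2}: f^{-1}(U) = ∅ ∈ τ_X ✓.
  U = {p3}: f^{-1}(U) = ∅ ∈ τ_X ✓.
  U = {p1, p2}: f^{-1}(U) = {J, K} ∈ τ_X ✓.
  U = {p1, p3}: f^{-1}(U) = {J, K} ∈ τ_X ✓.
  U = {p2, p3}: f^{-1}(U) = ∅ ∈ τ_X ✓.
  U = {p1, p2, p3}: f^{-1}(U) = {J, K} ∈ τ_X ✓.
  U = {p1, p2, p3, p4}: f^{-1}(U) = {J, K} ∈ τ_X ✓.
Every preimage lies in τ_X, so f IS continuous.


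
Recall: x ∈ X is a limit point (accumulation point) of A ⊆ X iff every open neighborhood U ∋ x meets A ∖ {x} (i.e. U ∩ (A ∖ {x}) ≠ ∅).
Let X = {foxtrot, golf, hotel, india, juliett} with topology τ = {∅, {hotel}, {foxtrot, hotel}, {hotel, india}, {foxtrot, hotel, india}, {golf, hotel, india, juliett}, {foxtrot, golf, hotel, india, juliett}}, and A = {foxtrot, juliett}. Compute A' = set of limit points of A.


A' = {golf}

For each x ∈ X, list the open sets U ∈ τ with x ∈ U, then check whether U ∩ (A ∖ {x}) ≠ ∅ for every such U.
  x = foxtrot: open {foxtrot, hotel} ∋ x has {foxtrot, hotel} ∩ (A ∖ {foxtrot}) = ∅, so x is NOT a limit point.
  x = golf: opens ∋ x are {golf, hotel, india, juliett}, {foxtrot, golf, hotel, india, juliett}; each meets A ∖ {golf}, so x IS a limit point.
  x = hotel: open {hotel} ∋ x has {hotel} ∩ (A ∖ {hotel}) = ∅, so x is NOT a limit point.
  x = india: open {hotel, india} ∋ x has {hotel, india} ∩ (A ∖ {india}) = ∅, so x is NOT a limit point.
  x = juliett: open {golf, hotel, india, juliett} ∋ x has {golf, hotel, india, juliett} ∩ (A ∖ {juliett}) = ∅, so x is NOT a limit point.
Collecting: A' = {golf}.


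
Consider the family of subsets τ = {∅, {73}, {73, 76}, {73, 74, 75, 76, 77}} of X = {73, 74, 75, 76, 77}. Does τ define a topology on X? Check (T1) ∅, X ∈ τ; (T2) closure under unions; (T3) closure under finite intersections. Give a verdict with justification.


τ IS a topology on X.

Axiom (T1): ∅ ∈ τ? Yes; X ∈ τ? Yes.
Axiom (T2/T3): check pairwise unions and intersections of members of τ.
All pairwise intersections and unions checked — each lies in τ. Therefore τ satisfies (T1), (T2), (T3): it IS a topology on X.


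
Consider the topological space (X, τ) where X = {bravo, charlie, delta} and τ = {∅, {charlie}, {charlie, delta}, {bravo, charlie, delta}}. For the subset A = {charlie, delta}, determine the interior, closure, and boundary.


int(A) = {charlie, delta}, cl(A) = {bravo, charlie, delta}, ∂A = {bravo}.

Closed sets in (X, τ) are complements of opens:
  closed(X, τ) = {∅, {bravo}, {bravo, delta}, {bravo, charlie, delta}}.
int(A) = ⋃ {U ∈ τ : U ⊆ A}. Opens contained in A: ∅, {charlie}, {charlie, delta}.
Taking the union of these: int(A) = {charlie, delta}.
cl(A) = ⋂ {C closed : A ⊆ C}. Closed sets containing A: {bravo, charlie, delta}.
Intersecting these: cl(A) = {bravo, charlie, delta}.
∂A = cl(A) ∖ int(A) = {bravo, charlie, delta} ∖ {charlie, delta} = {bravo}.


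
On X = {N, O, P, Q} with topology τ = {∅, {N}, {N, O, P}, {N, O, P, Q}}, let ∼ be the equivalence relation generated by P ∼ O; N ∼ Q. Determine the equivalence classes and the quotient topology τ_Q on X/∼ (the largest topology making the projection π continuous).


X/∼ = {[N=Q], [O=P]}; |τ_Q| = 2.

Equivalence classes: [N=Q], [O=P].
Quotient map π: X → X/∼ sends N ↦ [N=Q], O ↦ [O=P], P ↦ [O=P], Q ↦ [N=Q].
For each subset V ⊆ X/∼, compute π^{-1}(V) ⊆ X and check whether π^{-1}(V) ∈ τ. V is open in τ_Q iff π^{-1}(V) ∈ τ.
  V = {}: π^{-1}(V) = ∅ ∈ τ ✓.
  V = {[N=Q]}: π^{-1}(V) = {N, Q} ∉ τ ✗.
  V = {[O=P]}: π^{-1}(V) = {O, P} ∉ τ ✗.
  V = {[N=Q], [O=P]}: π^{-1}(V) = {N, O, P, Q} ∈ τ ✓.
Open sets in the quotient: τ_Q = {{}, {[N=Q], [O=P]}} (2 elements).
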